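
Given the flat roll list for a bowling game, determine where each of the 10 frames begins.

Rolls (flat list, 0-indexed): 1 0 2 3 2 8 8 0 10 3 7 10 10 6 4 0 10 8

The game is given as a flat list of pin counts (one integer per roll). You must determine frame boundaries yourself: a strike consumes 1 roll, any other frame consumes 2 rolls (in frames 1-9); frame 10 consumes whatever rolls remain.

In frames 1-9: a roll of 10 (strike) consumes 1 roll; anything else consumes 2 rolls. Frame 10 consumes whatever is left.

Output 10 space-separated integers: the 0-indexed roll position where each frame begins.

Frame 1 starts at roll index 0: rolls=1,0 (sum=1), consumes 2 rolls
Frame 2 starts at roll index 2: rolls=2,3 (sum=5), consumes 2 rolls
Frame 3 starts at roll index 4: rolls=2,8 (sum=10), consumes 2 rolls
Frame 4 starts at roll index 6: rolls=8,0 (sum=8), consumes 2 rolls
Frame 5 starts at roll index 8: roll=10 (strike), consumes 1 roll
Frame 6 starts at roll index 9: rolls=3,7 (sum=10), consumes 2 rolls
Frame 7 starts at roll index 11: roll=10 (strike), consumes 1 roll
Frame 8 starts at roll index 12: roll=10 (strike), consumes 1 roll
Frame 9 starts at roll index 13: rolls=6,4 (sum=10), consumes 2 rolls
Frame 10 starts at roll index 15: 3 remaining rolls

Answer: 0 2 4 6 8 9 11 12 13 15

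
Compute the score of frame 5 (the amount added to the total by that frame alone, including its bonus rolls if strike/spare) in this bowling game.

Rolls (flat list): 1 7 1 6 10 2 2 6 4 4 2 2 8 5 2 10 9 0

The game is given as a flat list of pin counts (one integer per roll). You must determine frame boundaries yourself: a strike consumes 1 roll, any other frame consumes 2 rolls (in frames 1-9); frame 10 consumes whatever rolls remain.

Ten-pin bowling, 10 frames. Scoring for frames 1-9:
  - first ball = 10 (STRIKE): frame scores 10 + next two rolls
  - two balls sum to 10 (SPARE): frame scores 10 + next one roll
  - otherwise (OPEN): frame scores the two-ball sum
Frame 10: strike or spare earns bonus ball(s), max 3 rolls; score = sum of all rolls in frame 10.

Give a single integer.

Frame 1: OPEN (1+7=8). Cumulative: 8
Frame 2: OPEN (1+6=7). Cumulative: 15
Frame 3: STRIKE. 10 + next two rolls (2+2) = 14. Cumulative: 29
Frame 4: OPEN (2+2=4). Cumulative: 33
Frame 5: SPARE (6+4=10). 10 + next roll (4) = 14. Cumulative: 47
Frame 6: OPEN (4+2=6). Cumulative: 53
Frame 7: SPARE (2+8=10). 10 + next roll (5) = 15. Cumulative: 68

Answer: 14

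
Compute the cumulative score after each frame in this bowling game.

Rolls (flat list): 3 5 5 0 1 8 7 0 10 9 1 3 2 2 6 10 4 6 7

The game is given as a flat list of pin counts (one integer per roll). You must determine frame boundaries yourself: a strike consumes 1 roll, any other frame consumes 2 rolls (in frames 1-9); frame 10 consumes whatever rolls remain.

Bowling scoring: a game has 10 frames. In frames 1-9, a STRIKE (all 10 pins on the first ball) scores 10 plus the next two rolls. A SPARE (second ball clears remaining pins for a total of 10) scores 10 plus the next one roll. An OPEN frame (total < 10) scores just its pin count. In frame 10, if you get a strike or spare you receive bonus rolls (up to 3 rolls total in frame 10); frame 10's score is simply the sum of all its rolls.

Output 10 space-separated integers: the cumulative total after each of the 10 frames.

Answer: 8 13 22 29 49 62 67 75 95 112

Derivation:
Frame 1: OPEN (3+5=8). Cumulative: 8
Frame 2: OPEN (5+0=5). Cumulative: 13
Frame 3: OPEN (1+8=9). Cumulative: 22
Frame 4: OPEN (7+0=7). Cumulative: 29
Frame 5: STRIKE. 10 + next two rolls (9+1) = 20. Cumulative: 49
Frame 6: SPARE (9+1=10). 10 + next roll (3) = 13. Cumulative: 62
Frame 7: OPEN (3+2=5). Cumulative: 67
Frame 8: OPEN (2+6=8). Cumulative: 75
Frame 9: STRIKE. 10 + next two rolls (4+6) = 20. Cumulative: 95
Frame 10: SPARE. Sum of all frame-10 rolls (4+6+7) = 17. Cumulative: 112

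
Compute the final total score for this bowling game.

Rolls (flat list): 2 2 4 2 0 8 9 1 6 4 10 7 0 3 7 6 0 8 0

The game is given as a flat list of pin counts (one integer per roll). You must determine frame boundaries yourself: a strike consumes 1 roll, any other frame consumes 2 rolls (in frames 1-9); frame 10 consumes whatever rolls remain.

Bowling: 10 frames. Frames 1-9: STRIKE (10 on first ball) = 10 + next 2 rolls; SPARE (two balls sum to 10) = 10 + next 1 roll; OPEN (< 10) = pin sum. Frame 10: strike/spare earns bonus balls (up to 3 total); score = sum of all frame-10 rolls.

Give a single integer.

Frame 1: OPEN (2+2=4). Cumulative: 4
Frame 2: OPEN (4+2=6). Cumulative: 10
Frame 3: OPEN (0+8=8). Cumulative: 18
Frame 4: SPARE (9+1=10). 10 + next roll (6) = 16. Cumulative: 34
Frame 5: SPARE (6+4=10). 10 + next roll (10) = 20. Cumulative: 54
Frame 6: STRIKE. 10 + next two rolls (7+0) = 17. Cumulative: 71
Frame 7: OPEN (7+0=7). Cumulative: 78
Frame 8: SPARE (3+7=10). 10 + next roll (6) = 16. Cumulative: 94
Frame 9: OPEN (6+0=6). Cumulative: 100
Frame 10: OPEN. Sum of all frame-10 rolls (8+0) = 8. Cumulative: 108

Answer: 108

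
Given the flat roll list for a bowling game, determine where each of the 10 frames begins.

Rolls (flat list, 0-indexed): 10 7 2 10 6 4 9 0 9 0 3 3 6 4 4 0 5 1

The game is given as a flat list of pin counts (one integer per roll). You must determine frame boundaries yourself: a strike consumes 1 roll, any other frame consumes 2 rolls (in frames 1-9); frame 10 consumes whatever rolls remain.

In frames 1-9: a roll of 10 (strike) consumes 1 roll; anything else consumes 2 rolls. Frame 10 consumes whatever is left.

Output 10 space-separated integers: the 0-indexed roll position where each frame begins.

Frame 1 starts at roll index 0: roll=10 (strike), consumes 1 roll
Frame 2 starts at roll index 1: rolls=7,2 (sum=9), consumes 2 rolls
Frame 3 starts at roll index 3: roll=10 (strike), consumes 1 roll
Frame 4 starts at roll index 4: rolls=6,4 (sum=10), consumes 2 rolls
Frame 5 starts at roll index 6: rolls=9,0 (sum=9), consumes 2 rolls
Frame 6 starts at roll index 8: rolls=9,0 (sum=9), consumes 2 rolls
Frame 7 starts at roll index 10: rolls=3,3 (sum=6), consumes 2 rolls
Frame 8 starts at roll index 12: rolls=6,4 (sum=10), consumes 2 rolls
Frame 9 starts at roll index 14: rolls=4,0 (sum=4), consumes 2 rolls
Frame 10 starts at roll index 16: 2 remaining rolls

Answer: 0 1 3 4 6 8 10 12 14 16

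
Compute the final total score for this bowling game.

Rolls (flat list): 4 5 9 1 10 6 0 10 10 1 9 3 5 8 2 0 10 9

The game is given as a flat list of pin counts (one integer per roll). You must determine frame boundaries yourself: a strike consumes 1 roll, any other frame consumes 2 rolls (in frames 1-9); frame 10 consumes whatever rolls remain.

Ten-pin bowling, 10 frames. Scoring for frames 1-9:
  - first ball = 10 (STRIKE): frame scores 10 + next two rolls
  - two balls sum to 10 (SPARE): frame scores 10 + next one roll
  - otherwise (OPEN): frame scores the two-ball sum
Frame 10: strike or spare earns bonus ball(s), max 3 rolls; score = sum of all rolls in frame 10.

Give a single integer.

Frame 1: OPEN (4+5=9). Cumulative: 9
Frame 2: SPARE (9+1=10). 10 + next roll (10) = 20. Cumulative: 29
Frame 3: STRIKE. 10 + next two rolls (6+0) = 16. Cumulative: 45
Frame 4: OPEN (6+0=6). Cumulative: 51
Frame 5: STRIKE. 10 + next two rolls (10+1) = 21. Cumulative: 72
Frame 6: STRIKE. 10 + next two rolls (1+9) = 20. Cumulative: 92
Frame 7: SPARE (1+9=10). 10 + next roll (3) = 13. Cumulative: 105
Frame 8: OPEN (3+5=8). Cumulative: 113
Frame 9: SPARE (8+2=10). 10 + next roll (0) = 10. Cumulative: 123
Frame 10: SPARE. Sum of all frame-10 rolls (0+10+9) = 19. Cumulative: 142

Answer: 142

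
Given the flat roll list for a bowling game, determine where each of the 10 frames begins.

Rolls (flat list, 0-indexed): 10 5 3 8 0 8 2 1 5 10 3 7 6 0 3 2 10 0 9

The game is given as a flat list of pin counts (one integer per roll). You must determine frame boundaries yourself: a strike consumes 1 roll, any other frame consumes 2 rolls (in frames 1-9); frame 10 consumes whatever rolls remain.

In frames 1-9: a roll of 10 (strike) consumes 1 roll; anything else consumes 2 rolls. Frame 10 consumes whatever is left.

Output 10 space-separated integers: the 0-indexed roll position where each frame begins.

Answer: 0 1 3 5 7 9 10 12 14 16

Derivation:
Frame 1 starts at roll index 0: roll=10 (strike), consumes 1 roll
Frame 2 starts at roll index 1: rolls=5,3 (sum=8), consumes 2 rolls
Frame 3 starts at roll index 3: rolls=8,0 (sum=8), consumes 2 rolls
Frame 4 starts at roll index 5: rolls=8,2 (sum=10), consumes 2 rolls
Frame 5 starts at roll index 7: rolls=1,5 (sum=6), consumes 2 rolls
Frame 6 starts at roll index 9: roll=10 (strike), consumes 1 roll
Frame 7 starts at roll index 10: rolls=3,7 (sum=10), consumes 2 rolls
Frame 8 starts at roll index 12: rolls=6,0 (sum=6), consumes 2 rolls
Frame 9 starts at roll index 14: rolls=3,2 (sum=5), consumes 2 rolls
Frame 10 starts at roll index 16: 3 remaining rolls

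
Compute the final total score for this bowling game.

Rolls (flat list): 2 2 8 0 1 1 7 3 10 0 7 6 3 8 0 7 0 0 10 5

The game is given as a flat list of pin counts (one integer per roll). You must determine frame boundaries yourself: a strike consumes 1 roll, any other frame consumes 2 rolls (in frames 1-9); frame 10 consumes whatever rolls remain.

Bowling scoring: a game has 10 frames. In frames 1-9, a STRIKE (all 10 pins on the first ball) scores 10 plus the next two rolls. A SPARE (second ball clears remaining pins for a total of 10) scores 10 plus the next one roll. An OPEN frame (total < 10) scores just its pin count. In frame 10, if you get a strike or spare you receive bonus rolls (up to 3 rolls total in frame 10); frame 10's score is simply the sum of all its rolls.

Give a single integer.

Frame 1: OPEN (2+2=4). Cumulative: 4
Frame 2: OPEN (8+0=8). Cumulative: 12
Frame 3: OPEN (1+1=2). Cumulative: 14
Frame 4: SPARE (7+3=10). 10 + next roll (10) = 20. Cumulative: 34
Frame 5: STRIKE. 10 + next two rolls (0+7) = 17. Cumulative: 51
Frame 6: OPEN (0+7=7). Cumulative: 58
Frame 7: OPEN (6+3=9). Cumulative: 67
Frame 8: OPEN (8+0=8). Cumulative: 75
Frame 9: OPEN (7+0=7). Cumulative: 82
Frame 10: SPARE. Sum of all frame-10 rolls (0+10+5) = 15. Cumulative: 97

Answer: 97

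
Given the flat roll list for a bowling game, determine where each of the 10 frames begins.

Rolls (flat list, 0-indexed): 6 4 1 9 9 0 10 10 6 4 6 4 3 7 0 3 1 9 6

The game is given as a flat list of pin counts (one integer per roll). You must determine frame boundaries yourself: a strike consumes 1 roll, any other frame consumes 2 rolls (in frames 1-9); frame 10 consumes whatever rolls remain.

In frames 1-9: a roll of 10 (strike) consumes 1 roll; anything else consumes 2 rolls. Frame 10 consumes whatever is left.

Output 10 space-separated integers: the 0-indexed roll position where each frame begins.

Frame 1 starts at roll index 0: rolls=6,4 (sum=10), consumes 2 rolls
Frame 2 starts at roll index 2: rolls=1,9 (sum=10), consumes 2 rolls
Frame 3 starts at roll index 4: rolls=9,0 (sum=9), consumes 2 rolls
Frame 4 starts at roll index 6: roll=10 (strike), consumes 1 roll
Frame 5 starts at roll index 7: roll=10 (strike), consumes 1 roll
Frame 6 starts at roll index 8: rolls=6,4 (sum=10), consumes 2 rolls
Frame 7 starts at roll index 10: rolls=6,4 (sum=10), consumes 2 rolls
Frame 8 starts at roll index 12: rolls=3,7 (sum=10), consumes 2 rolls
Frame 9 starts at roll index 14: rolls=0,3 (sum=3), consumes 2 rolls
Frame 10 starts at roll index 16: 3 remaining rolls

Answer: 0 2 4 6 7 8 10 12 14 16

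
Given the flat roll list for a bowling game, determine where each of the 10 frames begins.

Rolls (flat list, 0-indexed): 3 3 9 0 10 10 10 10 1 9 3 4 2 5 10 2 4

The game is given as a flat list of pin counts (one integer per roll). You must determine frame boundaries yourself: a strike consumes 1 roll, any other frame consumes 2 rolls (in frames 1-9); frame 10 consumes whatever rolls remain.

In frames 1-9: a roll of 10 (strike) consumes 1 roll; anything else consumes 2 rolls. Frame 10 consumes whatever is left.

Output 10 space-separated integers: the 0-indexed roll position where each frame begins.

Answer: 0 2 4 5 6 7 8 10 12 14

Derivation:
Frame 1 starts at roll index 0: rolls=3,3 (sum=6), consumes 2 rolls
Frame 2 starts at roll index 2: rolls=9,0 (sum=9), consumes 2 rolls
Frame 3 starts at roll index 4: roll=10 (strike), consumes 1 roll
Frame 4 starts at roll index 5: roll=10 (strike), consumes 1 roll
Frame 5 starts at roll index 6: roll=10 (strike), consumes 1 roll
Frame 6 starts at roll index 7: roll=10 (strike), consumes 1 roll
Frame 7 starts at roll index 8: rolls=1,9 (sum=10), consumes 2 rolls
Frame 8 starts at roll index 10: rolls=3,4 (sum=7), consumes 2 rolls
Frame 9 starts at roll index 12: rolls=2,5 (sum=7), consumes 2 rolls
Frame 10 starts at roll index 14: 3 remaining rolls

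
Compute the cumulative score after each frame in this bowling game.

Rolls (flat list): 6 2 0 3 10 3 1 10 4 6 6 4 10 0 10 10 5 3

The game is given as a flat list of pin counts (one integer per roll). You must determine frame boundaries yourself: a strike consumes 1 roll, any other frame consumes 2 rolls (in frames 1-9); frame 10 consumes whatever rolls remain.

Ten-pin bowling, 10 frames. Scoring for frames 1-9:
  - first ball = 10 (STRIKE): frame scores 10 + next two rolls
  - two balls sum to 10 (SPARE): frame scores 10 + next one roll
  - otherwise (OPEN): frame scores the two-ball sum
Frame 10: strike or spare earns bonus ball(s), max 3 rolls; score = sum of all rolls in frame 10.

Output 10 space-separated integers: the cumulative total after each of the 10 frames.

Frame 1: OPEN (6+2=8). Cumulative: 8
Frame 2: OPEN (0+3=3). Cumulative: 11
Frame 3: STRIKE. 10 + next two rolls (3+1) = 14. Cumulative: 25
Frame 4: OPEN (3+1=4). Cumulative: 29
Frame 5: STRIKE. 10 + next two rolls (4+6) = 20. Cumulative: 49
Frame 6: SPARE (4+6=10). 10 + next roll (6) = 16. Cumulative: 65
Frame 7: SPARE (6+4=10). 10 + next roll (10) = 20. Cumulative: 85
Frame 8: STRIKE. 10 + next two rolls (0+10) = 20. Cumulative: 105
Frame 9: SPARE (0+10=10). 10 + next roll (10) = 20. Cumulative: 125
Frame 10: STRIKE. Sum of all frame-10 rolls (10+5+3) = 18. Cumulative: 143

Answer: 8 11 25 29 49 65 85 105 125 143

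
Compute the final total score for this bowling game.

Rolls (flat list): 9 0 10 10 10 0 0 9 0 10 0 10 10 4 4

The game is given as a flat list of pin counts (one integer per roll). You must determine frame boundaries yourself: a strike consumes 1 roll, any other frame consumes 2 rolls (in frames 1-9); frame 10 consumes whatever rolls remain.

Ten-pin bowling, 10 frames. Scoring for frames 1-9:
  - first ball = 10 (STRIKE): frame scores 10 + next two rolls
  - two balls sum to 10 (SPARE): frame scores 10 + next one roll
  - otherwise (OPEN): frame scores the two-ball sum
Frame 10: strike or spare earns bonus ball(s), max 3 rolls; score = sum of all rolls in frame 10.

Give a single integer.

Answer: 144

Derivation:
Frame 1: OPEN (9+0=9). Cumulative: 9
Frame 2: STRIKE. 10 + next two rolls (10+10) = 30. Cumulative: 39
Frame 3: STRIKE. 10 + next two rolls (10+0) = 20. Cumulative: 59
Frame 4: STRIKE. 10 + next two rolls (0+0) = 10. Cumulative: 69
Frame 5: OPEN (0+0=0). Cumulative: 69
Frame 6: OPEN (9+0=9). Cumulative: 78
Frame 7: STRIKE. 10 + next two rolls (0+10) = 20. Cumulative: 98
Frame 8: SPARE (0+10=10). 10 + next roll (10) = 20. Cumulative: 118
Frame 9: STRIKE. 10 + next two rolls (4+4) = 18. Cumulative: 136
Frame 10: OPEN. Sum of all frame-10 rolls (4+4) = 8. Cumulative: 144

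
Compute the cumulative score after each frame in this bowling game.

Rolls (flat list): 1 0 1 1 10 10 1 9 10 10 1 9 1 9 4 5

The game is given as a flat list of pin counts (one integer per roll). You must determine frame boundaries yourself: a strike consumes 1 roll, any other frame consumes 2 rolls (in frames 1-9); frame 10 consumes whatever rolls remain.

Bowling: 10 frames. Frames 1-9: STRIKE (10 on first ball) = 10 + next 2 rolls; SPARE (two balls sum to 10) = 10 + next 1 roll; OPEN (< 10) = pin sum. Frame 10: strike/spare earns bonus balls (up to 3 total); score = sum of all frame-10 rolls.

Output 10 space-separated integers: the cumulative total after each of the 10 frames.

Frame 1: OPEN (1+0=1). Cumulative: 1
Frame 2: OPEN (1+1=2). Cumulative: 3
Frame 3: STRIKE. 10 + next two rolls (10+1) = 21. Cumulative: 24
Frame 4: STRIKE. 10 + next two rolls (1+9) = 20. Cumulative: 44
Frame 5: SPARE (1+9=10). 10 + next roll (10) = 20. Cumulative: 64
Frame 6: STRIKE. 10 + next two rolls (10+1) = 21. Cumulative: 85
Frame 7: STRIKE. 10 + next two rolls (1+9) = 20. Cumulative: 105
Frame 8: SPARE (1+9=10). 10 + next roll (1) = 11. Cumulative: 116
Frame 9: SPARE (1+9=10). 10 + next roll (4) = 14. Cumulative: 130
Frame 10: OPEN. Sum of all frame-10 rolls (4+5) = 9. Cumulative: 139

Answer: 1 3 24 44 64 85 105 116 130 139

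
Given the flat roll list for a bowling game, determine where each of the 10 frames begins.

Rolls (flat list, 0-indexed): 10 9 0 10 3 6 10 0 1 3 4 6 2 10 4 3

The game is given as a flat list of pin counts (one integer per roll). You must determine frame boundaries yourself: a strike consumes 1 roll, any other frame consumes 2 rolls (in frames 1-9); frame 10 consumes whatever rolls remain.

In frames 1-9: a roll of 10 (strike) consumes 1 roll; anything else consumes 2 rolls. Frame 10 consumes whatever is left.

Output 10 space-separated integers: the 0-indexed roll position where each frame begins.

Answer: 0 1 3 4 6 7 9 11 13 14

Derivation:
Frame 1 starts at roll index 0: roll=10 (strike), consumes 1 roll
Frame 2 starts at roll index 1: rolls=9,0 (sum=9), consumes 2 rolls
Frame 3 starts at roll index 3: roll=10 (strike), consumes 1 roll
Frame 4 starts at roll index 4: rolls=3,6 (sum=9), consumes 2 rolls
Frame 5 starts at roll index 6: roll=10 (strike), consumes 1 roll
Frame 6 starts at roll index 7: rolls=0,1 (sum=1), consumes 2 rolls
Frame 7 starts at roll index 9: rolls=3,4 (sum=7), consumes 2 rolls
Frame 8 starts at roll index 11: rolls=6,2 (sum=8), consumes 2 rolls
Frame 9 starts at roll index 13: roll=10 (strike), consumes 1 roll
Frame 10 starts at roll index 14: 2 remaining rolls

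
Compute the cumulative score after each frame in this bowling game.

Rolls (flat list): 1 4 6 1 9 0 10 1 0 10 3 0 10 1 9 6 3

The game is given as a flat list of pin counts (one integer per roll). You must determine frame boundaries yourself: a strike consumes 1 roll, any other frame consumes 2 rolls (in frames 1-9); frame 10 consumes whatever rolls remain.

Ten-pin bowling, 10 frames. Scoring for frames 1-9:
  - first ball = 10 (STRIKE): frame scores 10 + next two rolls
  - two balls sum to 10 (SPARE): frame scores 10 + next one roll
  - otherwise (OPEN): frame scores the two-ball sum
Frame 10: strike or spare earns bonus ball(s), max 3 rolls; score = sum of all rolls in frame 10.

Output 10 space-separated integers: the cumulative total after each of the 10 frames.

Frame 1: OPEN (1+4=5). Cumulative: 5
Frame 2: OPEN (6+1=7). Cumulative: 12
Frame 3: OPEN (9+0=9). Cumulative: 21
Frame 4: STRIKE. 10 + next two rolls (1+0) = 11. Cumulative: 32
Frame 5: OPEN (1+0=1). Cumulative: 33
Frame 6: STRIKE. 10 + next two rolls (3+0) = 13. Cumulative: 46
Frame 7: OPEN (3+0=3). Cumulative: 49
Frame 8: STRIKE. 10 + next two rolls (1+9) = 20. Cumulative: 69
Frame 9: SPARE (1+9=10). 10 + next roll (6) = 16. Cumulative: 85
Frame 10: OPEN. Sum of all frame-10 rolls (6+3) = 9. Cumulative: 94

Answer: 5 12 21 32 33 46 49 69 85 94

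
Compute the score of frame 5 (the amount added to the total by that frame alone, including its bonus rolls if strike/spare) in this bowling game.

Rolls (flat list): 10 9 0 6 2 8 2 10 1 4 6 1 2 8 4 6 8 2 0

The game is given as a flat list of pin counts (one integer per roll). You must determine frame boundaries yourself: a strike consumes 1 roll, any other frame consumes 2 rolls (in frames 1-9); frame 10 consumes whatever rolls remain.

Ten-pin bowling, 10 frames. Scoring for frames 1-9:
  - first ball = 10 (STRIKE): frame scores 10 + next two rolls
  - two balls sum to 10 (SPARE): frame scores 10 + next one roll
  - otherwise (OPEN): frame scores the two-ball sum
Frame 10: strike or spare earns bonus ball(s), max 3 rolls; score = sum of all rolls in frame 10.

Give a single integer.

Frame 1: STRIKE. 10 + next two rolls (9+0) = 19. Cumulative: 19
Frame 2: OPEN (9+0=9). Cumulative: 28
Frame 3: OPEN (6+2=8). Cumulative: 36
Frame 4: SPARE (8+2=10). 10 + next roll (10) = 20. Cumulative: 56
Frame 5: STRIKE. 10 + next two rolls (1+4) = 15. Cumulative: 71
Frame 6: OPEN (1+4=5). Cumulative: 76
Frame 7: OPEN (6+1=7). Cumulative: 83

Answer: 15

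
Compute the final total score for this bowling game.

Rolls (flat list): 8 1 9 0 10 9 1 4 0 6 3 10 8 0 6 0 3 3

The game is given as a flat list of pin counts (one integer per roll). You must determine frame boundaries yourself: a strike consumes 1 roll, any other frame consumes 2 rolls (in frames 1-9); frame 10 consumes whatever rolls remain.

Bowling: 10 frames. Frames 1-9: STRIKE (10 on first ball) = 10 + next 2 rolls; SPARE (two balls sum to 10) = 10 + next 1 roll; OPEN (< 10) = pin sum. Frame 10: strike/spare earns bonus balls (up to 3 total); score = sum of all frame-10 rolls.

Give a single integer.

Frame 1: OPEN (8+1=9). Cumulative: 9
Frame 2: OPEN (9+0=9). Cumulative: 18
Frame 3: STRIKE. 10 + next two rolls (9+1) = 20. Cumulative: 38
Frame 4: SPARE (9+1=10). 10 + next roll (4) = 14. Cumulative: 52
Frame 5: OPEN (4+0=4). Cumulative: 56
Frame 6: OPEN (6+3=9). Cumulative: 65
Frame 7: STRIKE. 10 + next two rolls (8+0) = 18. Cumulative: 83
Frame 8: OPEN (8+0=8). Cumulative: 91
Frame 9: OPEN (6+0=6). Cumulative: 97
Frame 10: OPEN. Sum of all frame-10 rolls (3+3) = 6. Cumulative: 103

Answer: 103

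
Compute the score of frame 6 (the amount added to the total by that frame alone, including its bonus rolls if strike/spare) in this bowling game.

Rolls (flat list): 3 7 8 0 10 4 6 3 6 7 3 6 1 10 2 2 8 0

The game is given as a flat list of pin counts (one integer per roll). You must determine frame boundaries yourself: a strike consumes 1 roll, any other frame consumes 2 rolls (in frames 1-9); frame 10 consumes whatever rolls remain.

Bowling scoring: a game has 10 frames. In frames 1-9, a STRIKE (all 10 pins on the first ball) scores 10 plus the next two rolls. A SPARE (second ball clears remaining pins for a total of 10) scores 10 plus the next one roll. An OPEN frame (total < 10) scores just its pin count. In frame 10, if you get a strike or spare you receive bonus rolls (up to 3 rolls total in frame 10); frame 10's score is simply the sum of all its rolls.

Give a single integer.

Frame 1: SPARE (3+7=10). 10 + next roll (8) = 18. Cumulative: 18
Frame 2: OPEN (8+0=8). Cumulative: 26
Frame 3: STRIKE. 10 + next two rolls (4+6) = 20. Cumulative: 46
Frame 4: SPARE (4+6=10). 10 + next roll (3) = 13. Cumulative: 59
Frame 5: OPEN (3+6=9). Cumulative: 68
Frame 6: SPARE (7+3=10). 10 + next roll (6) = 16. Cumulative: 84
Frame 7: OPEN (6+1=7). Cumulative: 91
Frame 8: STRIKE. 10 + next two rolls (2+2) = 14. Cumulative: 105

Answer: 16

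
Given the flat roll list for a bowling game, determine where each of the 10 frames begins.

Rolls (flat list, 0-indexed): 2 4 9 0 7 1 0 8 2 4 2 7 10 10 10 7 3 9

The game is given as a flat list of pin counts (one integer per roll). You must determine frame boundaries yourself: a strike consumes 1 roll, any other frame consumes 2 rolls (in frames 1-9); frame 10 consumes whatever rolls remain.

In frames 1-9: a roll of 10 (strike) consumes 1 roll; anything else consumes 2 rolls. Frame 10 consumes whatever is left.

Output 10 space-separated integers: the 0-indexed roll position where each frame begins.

Frame 1 starts at roll index 0: rolls=2,4 (sum=6), consumes 2 rolls
Frame 2 starts at roll index 2: rolls=9,0 (sum=9), consumes 2 rolls
Frame 3 starts at roll index 4: rolls=7,1 (sum=8), consumes 2 rolls
Frame 4 starts at roll index 6: rolls=0,8 (sum=8), consumes 2 rolls
Frame 5 starts at roll index 8: rolls=2,4 (sum=6), consumes 2 rolls
Frame 6 starts at roll index 10: rolls=2,7 (sum=9), consumes 2 rolls
Frame 7 starts at roll index 12: roll=10 (strike), consumes 1 roll
Frame 8 starts at roll index 13: roll=10 (strike), consumes 1 roll
Frame 9 starts at roll index 14: roll=10 (strike), consumes 1 roll
Frame 10 starts at roll index 15: 3 remaining rolls

Answer: 0 2 4 6 8 10 12 13 14 15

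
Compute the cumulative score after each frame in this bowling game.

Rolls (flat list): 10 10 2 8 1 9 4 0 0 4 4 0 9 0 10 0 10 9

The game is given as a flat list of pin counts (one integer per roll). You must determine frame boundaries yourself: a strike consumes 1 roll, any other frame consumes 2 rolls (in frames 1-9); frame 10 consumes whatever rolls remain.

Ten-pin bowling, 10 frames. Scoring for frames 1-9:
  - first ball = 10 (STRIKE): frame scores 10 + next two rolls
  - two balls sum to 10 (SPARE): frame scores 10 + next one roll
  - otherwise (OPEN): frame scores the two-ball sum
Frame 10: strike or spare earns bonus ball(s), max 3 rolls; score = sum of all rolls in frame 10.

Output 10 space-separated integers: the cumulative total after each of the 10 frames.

Answer: 22 42 53 67 71 75 79 88 108 127

Derivation:
Frame 1: STRIKE. 10 + next two rolls (10+2) = 22. Cumulative: 22
Frame 2: STRIKE. 10 + next two rolls (2+8) = 20. Cumulative: 42
Frame 3: SPARE (2+8=10). 10 + next roll (1) = 11. Cumulative: 53
Frame 4: SPARE (1+9=10). 10 + next roll (4) = 14. Cumulative: 67
Frame 5: OPEN (4+0=4). Cumulative: 71
Frame 6: OPEN (0+4=4). Cumulative: 75
Frame 7: OPEN (4+0=4). Cumulative: 79
Frame 8: OPEN (9+0=9). Cumulative: 88
Frame 9: STRIKE. 10 + next two rolls (0+10) = 20. Cumulative: 108
Frame 10: SPARE. Sum of all frame-10 rolls (0+10+9) = 19. Cumulative: 127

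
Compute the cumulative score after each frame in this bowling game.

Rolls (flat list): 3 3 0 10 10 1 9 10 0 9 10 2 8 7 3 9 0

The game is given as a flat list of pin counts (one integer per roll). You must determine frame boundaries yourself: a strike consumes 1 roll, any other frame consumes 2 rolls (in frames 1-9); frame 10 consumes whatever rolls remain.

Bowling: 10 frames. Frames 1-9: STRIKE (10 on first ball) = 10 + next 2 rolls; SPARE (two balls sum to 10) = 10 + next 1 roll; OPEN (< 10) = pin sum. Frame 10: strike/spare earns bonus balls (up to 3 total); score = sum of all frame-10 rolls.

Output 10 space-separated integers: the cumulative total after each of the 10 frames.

Frame 1: OPEN (3+3=6). Cumulative: 6
Frame 2: SPARE (0+10=10). 10 + next roll (10) = 20. Cumulative: 26
Frame 3: STRIKE. 10 + next two rolls (1+9) = 20. Cumulative: 46
Frame 4: SPARE (1+9=10). 10 + next roll (10) = 20. Cumulative: 66
Frame 5: STRIKE. 10 + next two rolls (0+9) = 19. Cumulative: 85
Frame 6: OPEN (0+9=9). Cumulative: 94
Frame 7: STRIKE. 10 + next two rolls (2+8) = 20. Cumulative: 114
Frame 8: SPARE (2+8=10). 10 + next roll (7) = 17. Cumulative: 131
Frame 9: SPARE (7+3=10). 10 + next roll (9) = 19. Cumulative: 150
Frame 10: OPEN. Sum of all frame-10 rolls (9+0) = 9. Cumulative: 159

Answer: 6 26 46 66 85 94 114 131 150 159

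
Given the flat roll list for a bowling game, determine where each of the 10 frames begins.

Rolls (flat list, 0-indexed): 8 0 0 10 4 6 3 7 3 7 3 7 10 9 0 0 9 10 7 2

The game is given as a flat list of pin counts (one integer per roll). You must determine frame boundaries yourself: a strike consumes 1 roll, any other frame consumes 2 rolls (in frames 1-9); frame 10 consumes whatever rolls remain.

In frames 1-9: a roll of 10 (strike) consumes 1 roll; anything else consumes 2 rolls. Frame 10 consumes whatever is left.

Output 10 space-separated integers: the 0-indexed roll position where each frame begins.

Answer: 0 2 4 6 8 10 12 13 15 17

Derivation:
Frame 1 starts at roll index 0: rolls=8,0 (sum=8), consumes 2 rolls
Frame 2 starts at roll index 2: rolls=0,10 (sum=10), consumes 2 rolls
Frame 3 starts at roll index 4: rolls=4,6 (sum=10), consumes 2 rolls
Frame 4 starts at roll index 6: rolls=3,7 (sum=10), consumes 2 rolls
Frame 5 starts at roll index 8: rolls=3,7 (sum=10), consumes 2 rolls
Frame 6 starts at roll index 10: rolls=3,7 (sum=10), consumes 2 rolls
Frame 7 starts at roll index 12: roll=10 (strike), consumes 1 roll
Frame 8 starts at roll index 13: rolls=9,0 (sum=9), consumes 2 rolls
Frame 9 starts at roll index 15: rolls=0,9 (sum=9), consumes 2 rolls
Frame 10 starts at roll index 17: 3 remaining rolls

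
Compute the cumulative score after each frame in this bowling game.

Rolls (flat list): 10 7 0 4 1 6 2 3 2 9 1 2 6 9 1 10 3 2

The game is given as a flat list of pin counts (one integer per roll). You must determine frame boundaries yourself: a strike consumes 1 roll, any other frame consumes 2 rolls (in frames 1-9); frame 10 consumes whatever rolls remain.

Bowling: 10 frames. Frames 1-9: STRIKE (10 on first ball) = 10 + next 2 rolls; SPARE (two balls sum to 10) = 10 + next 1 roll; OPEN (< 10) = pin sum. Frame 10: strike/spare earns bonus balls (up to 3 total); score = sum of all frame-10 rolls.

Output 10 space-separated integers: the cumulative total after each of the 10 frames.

Frame 1: STRIKE. 10 + next two rolls (7+0) = 17. Cumulative: 17
Frame 2: OPEN (7+0=7). Cumulative: 24
Frame 3: OPEN (4+1=5). Cumulative: 29
Frame 4: OPEN (6+2=8). Cumulative: 37
Frame 5: OPEN (3+2=5). Cumulative: 42
Frame 6: SPARE (9+1=10). 10 + next roll (2) = 12. Cumulative: 54
Frame 7: OPEN (2+6=8). Cumulative: 62
Frame 8: SPARE (9+1=10). 10 + next roll (10) = 20. Cumulative: 82
Frame 9: STRIKE. 10 + next two rolls (3+2) = 15. Cumulative: 97
Frame 10: OPEN. Sum of all frame-10 rolls (3+2) = 5. Cumulative: 102

Answer: 17 24 29 37 42 54 62 82 97 102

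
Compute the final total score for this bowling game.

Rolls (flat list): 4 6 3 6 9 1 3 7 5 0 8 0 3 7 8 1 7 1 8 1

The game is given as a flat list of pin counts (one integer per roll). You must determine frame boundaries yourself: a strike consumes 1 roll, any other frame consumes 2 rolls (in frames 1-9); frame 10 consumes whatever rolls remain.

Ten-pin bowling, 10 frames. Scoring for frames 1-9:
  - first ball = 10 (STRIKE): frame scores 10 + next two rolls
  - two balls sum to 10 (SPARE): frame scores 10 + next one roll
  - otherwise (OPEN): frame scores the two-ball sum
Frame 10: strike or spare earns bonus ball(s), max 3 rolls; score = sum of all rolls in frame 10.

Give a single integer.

Answer: 107

Derivation:
Frame 1: SPARE (4+6=10). 10 + next roll (3) = 13. Cumulative: 13
Frame 2: OPEN (3+6=9). Cumulative: 22
Frame 3: SPARE (9+1=10). 10 + next roll (3) = 13. Cumulative: 35
Frame 4: SPARE (3+7=10). 10 + next roll (5) = 15. Cumulative: 50
Frame 5: OPEN (5+0=5). Cumulative: 55
Frame 6: OPEN (8+0=8). Cumulative: 63
Frame 7: SPARE (3+7=10). 10 + next roll (8) = 18. Cumulative: 81
Frame 8: OPEN (8+1=9). Cumulative: 90
Frame 9: OPEN (7+1=8). Cumulative: 98
Frame 10: OPEN. Sum of all frame-10 rolls (8+1) = 9. Cumulative: 107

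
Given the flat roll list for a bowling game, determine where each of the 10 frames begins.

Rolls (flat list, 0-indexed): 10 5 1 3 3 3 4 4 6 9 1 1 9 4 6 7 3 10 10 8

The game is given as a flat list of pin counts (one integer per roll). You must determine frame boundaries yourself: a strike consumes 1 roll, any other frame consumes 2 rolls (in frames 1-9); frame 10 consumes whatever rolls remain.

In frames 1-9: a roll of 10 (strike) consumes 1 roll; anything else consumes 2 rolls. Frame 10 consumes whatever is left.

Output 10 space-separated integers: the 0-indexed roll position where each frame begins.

Answer: 0 1 3 5 7 9 11 13 15 17

Derivation:
Frame 1 starts at roll index 0: roll=10 (strike), consumes 1 roll
Frame 2 starts at roll index 1: rolls=5,1 (sum=6), consumes 2 rolls
Frame 3 starts at roll index 3: rolls=3,3 (sum=6), consumes 2 rolls
Frame 4 starts at roll index 5: rolls=3,4 (sum=7), consumes 2 rolls
Frame 5 starts at roll index 7: rolls=4,6 (sum=10), consumes 2 rolls
Frame 6 starts at roll index 9: rolls=9,1 (sum=10), consumes 2 rolls
Frame 7 starts at roll index 11: rolls=1,9 (sum=10), consumes 2 rolls
Frame 8 starts at roll index 13: rolls=4,6 (sum=10), consumes 2 rolls
Frame 9 starts at roll index 15: rolls=7,3 (sum=10), consumes 2 rolls
Frame 10 starts at roll index 17: 3 remaining rolls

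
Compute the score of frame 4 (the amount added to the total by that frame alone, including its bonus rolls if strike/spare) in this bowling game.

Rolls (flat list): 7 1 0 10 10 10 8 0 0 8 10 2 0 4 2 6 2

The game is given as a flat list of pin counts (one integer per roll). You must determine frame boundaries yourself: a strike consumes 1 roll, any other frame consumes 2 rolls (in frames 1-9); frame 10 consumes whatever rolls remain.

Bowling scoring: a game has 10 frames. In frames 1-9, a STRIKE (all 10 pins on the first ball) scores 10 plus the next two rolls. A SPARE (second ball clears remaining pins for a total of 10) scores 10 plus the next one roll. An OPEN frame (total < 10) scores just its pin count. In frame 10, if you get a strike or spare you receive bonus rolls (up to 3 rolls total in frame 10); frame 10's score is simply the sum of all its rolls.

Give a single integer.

Answer: 18

Derivation:
Frame 1: OPEN (7+1=8). Cumulative: 8
Frame 2: SPARE (0+10=10). 10 + next roll (10) = 20. Cumulative: 28
Frame 3: STRIKE. 10 + next two rolls (10+8) = 28. Cumulative: 56
Frame 4: STRIKE. 10 + next two rolls (8+0) = 18. Cumulative: 74
Frame 5: OPEN (8+0=8). Cumulative: 82
Frame 6: OPEN (0+8=8). Cumulative: 90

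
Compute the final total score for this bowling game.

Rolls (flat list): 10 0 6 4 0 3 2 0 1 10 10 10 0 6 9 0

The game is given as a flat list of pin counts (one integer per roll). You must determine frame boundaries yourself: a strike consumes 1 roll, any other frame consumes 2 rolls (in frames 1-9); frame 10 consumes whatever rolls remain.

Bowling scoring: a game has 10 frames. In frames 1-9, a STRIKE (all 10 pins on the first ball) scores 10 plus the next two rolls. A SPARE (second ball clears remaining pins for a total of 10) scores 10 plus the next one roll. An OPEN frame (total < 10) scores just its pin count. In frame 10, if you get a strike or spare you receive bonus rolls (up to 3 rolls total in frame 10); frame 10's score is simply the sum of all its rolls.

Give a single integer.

Frame 1: STRIKE. 10 + next two rolls (0+6) = 16. Cumulative: 16
Frame 2: OPEN (0+6=6). Cumulative: 22
Frame 3: OPEN (4+0=4). Cumulative: 26
Frame 4: OPEN (3+2=5). Cumulative: 31
Frame 5: OPEN (0+1=1). Cumulative: 32
Frame 6: STRIKE. 10 + next two rolls (10+10) = 30. Cumulative: 62
Frame 7: STRIKE. 10 + next two rolls (10+0) = 20. Cumulative: 82
Frame 8: STRIKE. 10 + next two rolls (0+6) = 16. Cumulative: 98
Frame 9: OPEN (0+6=6). Cumulative: 104
Frame 10: OPEN. Sum of all frame-10 rolls (9+0) = 9. Cumulative: 113

Answer: 113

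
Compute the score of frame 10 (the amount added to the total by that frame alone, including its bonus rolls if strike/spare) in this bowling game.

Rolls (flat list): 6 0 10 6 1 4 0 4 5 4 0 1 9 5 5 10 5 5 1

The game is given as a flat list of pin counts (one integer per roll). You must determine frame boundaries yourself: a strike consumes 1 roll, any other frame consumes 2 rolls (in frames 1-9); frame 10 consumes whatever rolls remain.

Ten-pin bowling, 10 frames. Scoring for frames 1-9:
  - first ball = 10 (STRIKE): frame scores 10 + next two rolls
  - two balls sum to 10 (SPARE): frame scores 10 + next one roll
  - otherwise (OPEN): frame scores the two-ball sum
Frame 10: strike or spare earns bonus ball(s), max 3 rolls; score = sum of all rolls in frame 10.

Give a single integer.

Answer: 11

Derivation:
Frame 1: OPEN (6+0=6). Cumulative: 6
Frame 2: STRIKE. 10 + next two rolls (6+1) = 17. Cumulative: 23
Frame 3: OPEN (6+1=7). Cumulative: 30
Frame 4: OPEN (4+0=4). Cumulative: 34
Frame 5: OPEN (4+5=9). Cumulative: 43
Frame 6: OPEN (4+0=4). Cumulative: 47
Frame 7: SPARE (1+9=10). 10 + next roll (5) = 15. Cumulative: 62
Frame 8: SPARE (5+5=10). 10 + next roll (10) = 20. Cumulative: 82
Frame 9: STRIKE. 10 + next two rolls (5+5) = 20. Cumulative: 102
Frame 10: SPARE. Sum of all frame-10 rolls (5+5+1) = 11. Cumulative: 113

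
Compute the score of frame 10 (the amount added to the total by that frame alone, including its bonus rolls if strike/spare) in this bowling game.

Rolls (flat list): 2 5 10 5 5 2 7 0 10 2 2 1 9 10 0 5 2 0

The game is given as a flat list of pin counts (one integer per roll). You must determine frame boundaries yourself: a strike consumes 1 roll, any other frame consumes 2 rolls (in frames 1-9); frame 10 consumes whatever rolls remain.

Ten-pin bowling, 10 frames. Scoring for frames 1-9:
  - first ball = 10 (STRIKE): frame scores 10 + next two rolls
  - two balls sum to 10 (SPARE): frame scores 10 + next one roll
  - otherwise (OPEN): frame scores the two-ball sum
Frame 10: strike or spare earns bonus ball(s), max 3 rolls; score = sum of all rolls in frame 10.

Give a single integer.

Frame 1: OPEN (2+5=7). Cumulative: 7
Frame 2: STRIKE. 10 + next two rolls (5+5) = 20. Cumulative: 27
Frame 3: SPARE (5+5=10). 10 + next roll (2) = 12. Cumulative: 39
Frame 4: OPEN (2+7=9). Cumulative: 48
Frame 5: SPARE (0+10=10). 10 + next roll (2) = 12. Cumulative: 60
Frame 6: OPEN (2+2=4). Cumulative: 64
Frame 7: SPARE (1+9=10). 10 + next roll (10) = 20. Cumulative: 84
Frame 8: STRIKE. 10 + next two rolls (0+5) = 15. Cumulative: 99
Frame 9: OPEN (0+5=5). Cumulative: 104
Frame 10: OPEN. Sum of all frame-10 rolls (2+0) = 2. Cumulative: 106

Answer: 2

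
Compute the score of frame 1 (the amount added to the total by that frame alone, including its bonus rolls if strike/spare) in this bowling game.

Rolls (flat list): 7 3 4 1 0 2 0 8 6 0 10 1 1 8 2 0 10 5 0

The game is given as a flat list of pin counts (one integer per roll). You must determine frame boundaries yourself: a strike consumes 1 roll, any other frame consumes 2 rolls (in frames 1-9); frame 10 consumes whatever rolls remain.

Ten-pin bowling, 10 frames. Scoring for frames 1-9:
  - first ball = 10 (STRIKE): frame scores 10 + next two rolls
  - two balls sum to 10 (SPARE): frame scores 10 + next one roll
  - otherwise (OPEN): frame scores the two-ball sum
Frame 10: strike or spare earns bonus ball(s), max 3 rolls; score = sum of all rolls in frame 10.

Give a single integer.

Answer: 14

Derivation:
Frame 1: SPARE (7+3=10). 10 + next roll (4) = 14. Cumulative: 14
Frame 2: OPEN (4+1=5). Cumulative: 19
Frame 3: OPEN (0+2=2). Cumulative: 21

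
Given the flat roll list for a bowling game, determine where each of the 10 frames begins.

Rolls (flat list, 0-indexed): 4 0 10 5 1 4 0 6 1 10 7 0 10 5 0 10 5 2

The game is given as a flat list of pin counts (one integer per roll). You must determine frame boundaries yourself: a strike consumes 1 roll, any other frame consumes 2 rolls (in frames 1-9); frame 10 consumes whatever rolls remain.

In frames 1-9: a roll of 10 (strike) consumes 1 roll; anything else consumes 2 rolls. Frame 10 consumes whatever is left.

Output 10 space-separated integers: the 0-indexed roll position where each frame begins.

Frame 1 starts at roll index 0: rolls=4,0 (sum=4), consumes 2 rolls
Frame 2 starts at roll index 2: roll=10 (strike), consumes 1 roll
Frame 3 starts at roll index 3: rolls=5,1 (sum=6), consumes 2 rolls
Frame 4 starts at roll index 5: rolls=4,0 (sum=4), consumes 2 rolls
Frame 5 starts at roll index 7: rolls=6,1 (sum=7), consumes 2 rolls
Frame 6 starts at roll index 9: roll=10 (strike), consumes 1 roll
Frame 7 starts at roll index 10: rolls=7,0 (sum=7), consumes 2 rolls
Frame 8 starts at roll index 12: roll=10 (strike), consumes 1 roll
Frame 9 starts at roll index 13: rolls=5,0 (sum=5), consumes 2 rolls
Frame 10 starts at roll index 15: 3 remaining rolls

Answer: 0 2 3 5 7 9 10 12 13 15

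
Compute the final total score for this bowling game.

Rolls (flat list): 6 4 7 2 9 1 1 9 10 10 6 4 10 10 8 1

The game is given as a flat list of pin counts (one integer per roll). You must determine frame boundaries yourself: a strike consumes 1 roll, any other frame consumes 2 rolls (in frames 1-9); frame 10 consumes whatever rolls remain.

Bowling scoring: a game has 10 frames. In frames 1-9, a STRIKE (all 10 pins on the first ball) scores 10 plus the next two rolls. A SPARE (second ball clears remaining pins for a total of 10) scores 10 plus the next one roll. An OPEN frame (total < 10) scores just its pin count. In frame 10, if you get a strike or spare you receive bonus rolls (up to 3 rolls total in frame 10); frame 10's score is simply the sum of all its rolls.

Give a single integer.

Answer: 179

Derivation:
Frame 1: SPARE (6+4=10). 10 + next roll (7) = 17. Cumulative: 17
Frame 2: OPEN (7+2=9). Cumulative: 26
Frame 3: SPARE (9+1=10). 10 + next roll (1) = 11. Cumulative: 37
Frame 4: SPARE (1+9=10). 10 + next roll (10) = 20. Cumulative: 57
Frame 5: STRIKE. 10 + next two rolls (10+6) = 26. Cumulative: 83
Frame 6: STRIKE. 10 + next two rolls (6+4) = 20. Cumulative: 103
Frame 7: SPARE (6+4=10). 10 + next roll (10) = 20. Cumulative: 123
Frame 8: STRIKE. 10 + next two rolls (10+8) = 28. Cumulative: 151
Frame 9: STRIKE. 10 + next two rolls (8+1) = 19. Cumulative: 170
Frame 10: OPEN. Sum of all frame-10 rolls (8+1) = 9. Cumulative: 179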